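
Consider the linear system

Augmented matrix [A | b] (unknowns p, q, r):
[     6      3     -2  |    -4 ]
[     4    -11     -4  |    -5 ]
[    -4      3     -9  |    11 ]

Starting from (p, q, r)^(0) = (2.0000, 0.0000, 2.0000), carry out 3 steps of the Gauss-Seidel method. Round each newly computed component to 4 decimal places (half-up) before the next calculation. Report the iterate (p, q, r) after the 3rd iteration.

(-1.1562, 0.2518, -0.6244)

Iteration 1:
  p = (-4 - (3)·0.0000 - (-2)·2.0000) / (6) = 0.0000
  q = (-5 - (4)·0.0000 - (-4)·2.0000) / (-11) = -0.2727
  r = (11 - (-4)·0.0000 - (3)·-0.2727) / (-9) = -1.3131
Iteration 2:
  p = (-4 - (3)·-0.2727 - (-2)·-1.3131) / (6) = -0.9680
  q = (-5 - (4)·-0.9680 - (-4)·-1.3131) / (-11) = 0.5800
  r = (11 - (-4)·-0.9680 - (3)·0.5800) / (-9) = -0.5987
Iteration 3:
  p = (-4 - (3)·0.5800 - (-2)·-0.5987) / (6) = -1.1562
  q = (-5 - (4)·-1.1562 - (-4)·-0.5987) / (-11) = 0.2518
  r = (11 - (-4)·-1.1562 - (3)·0.2518) / (-9) = -0.6244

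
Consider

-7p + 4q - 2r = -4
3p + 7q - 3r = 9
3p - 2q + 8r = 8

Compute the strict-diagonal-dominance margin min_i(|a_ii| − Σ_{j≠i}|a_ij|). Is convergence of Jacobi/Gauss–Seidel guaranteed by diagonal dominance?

row 1: |-7| − (4+2) = 1
row 2: |7| − (3+3) = 1
row 3: |8| − (3+2) = 3
minimum over rows = 1 → strictly diagonally dominant (convergence guaranteed)

1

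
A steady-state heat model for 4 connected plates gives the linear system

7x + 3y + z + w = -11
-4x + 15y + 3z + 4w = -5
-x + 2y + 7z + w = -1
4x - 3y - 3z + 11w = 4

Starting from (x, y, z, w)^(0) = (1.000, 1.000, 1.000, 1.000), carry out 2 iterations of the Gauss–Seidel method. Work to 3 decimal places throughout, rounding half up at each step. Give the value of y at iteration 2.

-0.771

Iteration 1:
  x = (-11 - (3)·1.000 - (1)·1.000 - (1)·1.000) / (7) = -2.286
  y = (-5 - (-4)·-2.286 - (3)·1.000 - (4)·1.000) / (15) = -1.410
  z = (-1 - (-1)·-2.286 - (2)·-1.410 - (1)·1.000) / (7) = -0.209
  w = (4 - (4)·-2.286 - (-3)·-1.410 - (-3)·-0.209) / (11) = 0.753
Iteration 2:
  x = (-11 - (3)·-1.410 - (1)·-0.209 - (1)·0.753) / (7) = -1.045
  y = (-5 - (-4)·-1.045 - (3)·-0.209 - (4)·0.753) / (15) = -0.771
  z = (-1 - (-1)·-1.045 - (2)·-0.771 - (1)·0.753) / (7) = -0.179
  w = (4 - (4)·-1.045 - (-3)·-0.771 - (-3)·-0.179) / (11) = 0.485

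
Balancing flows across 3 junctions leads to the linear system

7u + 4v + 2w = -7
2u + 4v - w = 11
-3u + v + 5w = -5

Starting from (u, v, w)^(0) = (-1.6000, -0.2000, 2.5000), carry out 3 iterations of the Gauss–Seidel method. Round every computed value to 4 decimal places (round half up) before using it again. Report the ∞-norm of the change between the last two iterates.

0.5961

Iteration 1:
  u = (-7 - (4)·-0.2000 - (2)·2.5000) / (7) = -1.6000
  v = (11 - (2)·-1.6000 - (-1)·2.5000) / (4) = 4.1750
  w = (-5 - (-3)·-1.6000 - (1)·4.1750) / (5) = -2.7950
Iteration 2:
  u = (-7 - (4)·4.1750 - (2)·-2.7950) / (7) = -2.5871
  v = (11 - (2)·-2.5871 - (-1)·-2.7950) / (4) = 3.3448
  w = (-5 - (-3)·-2.5871 - (1)·3.3448) / (5) = -3.2212
Iteration 3:
  u = (-7 - (4)·3.3448 - (2)·-3.2212) / (7) = -1.9910
  v = (11 - (2)·-1.9910 - (-1)·-3.2212) / (4) = 2.9402
  w = (-5 - (-3)·-1.9910 - (1)·2.9402) / (5) = -2.7826
Change: (0.5961, -0.4046, 0.4386) → max |·| = 0.5961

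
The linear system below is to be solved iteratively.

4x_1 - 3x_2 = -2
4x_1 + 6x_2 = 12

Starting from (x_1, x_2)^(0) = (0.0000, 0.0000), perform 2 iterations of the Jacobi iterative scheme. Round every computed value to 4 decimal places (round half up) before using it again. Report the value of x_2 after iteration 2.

2.3333

Iteration 1:
  x_1 = (-2 - (-3)·0.0000) / (4) = -0.5000
  x_2 = (12 - (4)·0.0000) / (6) = 2.0000
Iteration 2:
  x_1 = (-2 - (-3)·2.0000) / (4) = 1.0000
  x_2 = (12 - (4)·-0.5000) / (6) = 2.3333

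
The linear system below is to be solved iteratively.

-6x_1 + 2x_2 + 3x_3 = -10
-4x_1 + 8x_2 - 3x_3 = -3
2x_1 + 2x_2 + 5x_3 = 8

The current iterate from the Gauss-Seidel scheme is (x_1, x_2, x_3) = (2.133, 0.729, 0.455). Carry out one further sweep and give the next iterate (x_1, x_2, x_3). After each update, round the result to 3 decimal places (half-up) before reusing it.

One sweep:
  x_1 = (-10 - (2)·0.729 - (3)·0.455) / (-6) = 2.137
  x_2 = (-3 - (-4)·2.137 - (-3)·0.455) / (8) = 0.864
  x_3 = (8 - (2)·2.137 - (2)·0.864) / (5) = 0.400

(2.137, 0.864, 0.400)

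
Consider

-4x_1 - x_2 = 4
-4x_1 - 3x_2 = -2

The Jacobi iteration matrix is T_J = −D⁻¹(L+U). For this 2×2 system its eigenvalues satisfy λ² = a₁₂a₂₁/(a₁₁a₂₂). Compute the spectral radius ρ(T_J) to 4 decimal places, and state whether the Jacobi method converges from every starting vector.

0.5774

a₁₂a₂₁/(a₁₁a₂₂) = (-1)·(-4) / ((-4)·(-3)) = 0.333333
ρ = √|0.333333| = √0.333333 = 0.5774
ρ < 1, so Jacobi converges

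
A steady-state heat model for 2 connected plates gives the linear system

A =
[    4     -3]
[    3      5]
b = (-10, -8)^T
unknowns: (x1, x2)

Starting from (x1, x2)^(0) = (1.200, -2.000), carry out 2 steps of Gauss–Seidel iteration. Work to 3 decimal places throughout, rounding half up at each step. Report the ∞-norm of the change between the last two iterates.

Iteration 1:
  x1 = (-10 - (-3)·-2.000) / (4) = -4.000
  x2 = (-8 - (3)·-4.000) / (5) = 0.800
Iteration 2:
  x1 = (-10 - (-3)·0.800) / (4) = -1.900
  x2 = (-8 - (3)·-1.900) / (5) = -0.460
Change: (2.100, -1.260) → max |·| = 2.100

2.100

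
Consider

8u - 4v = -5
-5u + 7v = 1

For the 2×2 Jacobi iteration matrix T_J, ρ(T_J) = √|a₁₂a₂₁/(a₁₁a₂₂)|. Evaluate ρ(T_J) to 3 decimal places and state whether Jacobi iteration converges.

0.598

a₁₂a₂₁/(a₁₁a₂₂) = (-4)·(-5) / ((8)·(7)) = 0.357143
ρ = √|0.357143| = √0.357143 = 0.598
ρ < 1, so Jacobi converges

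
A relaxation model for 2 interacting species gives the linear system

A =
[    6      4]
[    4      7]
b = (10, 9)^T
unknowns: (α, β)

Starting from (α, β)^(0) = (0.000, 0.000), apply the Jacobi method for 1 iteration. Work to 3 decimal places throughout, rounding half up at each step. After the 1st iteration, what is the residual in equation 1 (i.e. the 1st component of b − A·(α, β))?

-5.146

Iteration 1:
  α = (10 - (4)·0.000) / (6) = 1.667
  β = (9 - (4)·0.000) / (7) = 1.286
Residual b − A·x = (-5.146, -6.670)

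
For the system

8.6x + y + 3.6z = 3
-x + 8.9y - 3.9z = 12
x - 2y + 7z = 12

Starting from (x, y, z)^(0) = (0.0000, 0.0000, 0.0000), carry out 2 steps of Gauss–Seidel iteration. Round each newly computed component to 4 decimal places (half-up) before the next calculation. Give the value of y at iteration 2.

Iteration 1:
  x = (3 - (1)·0.0000 - (3.6)·0.0000) / (8.6) = 0.3488
  y = (12 - (-1)·0.3488 - (-3.9)·0.0000) / (8.9) = 1.3875
  z = (12 - (1)·0.3488 - (-2)·1.3875) / (7) = 2.0609
Iteration 2:
  x = (3 - (1)·1.3875 - (3.6)·2.0609) / (8.6) = -0.6752
  y = (12 - (-1)·-0.6752 - (-3.9)·2.0609) / (8.9) = 2.1755
  z = (12 - (1)·-0.6752 - (-2)·2.1755) / (7) = 2.4323

2.1755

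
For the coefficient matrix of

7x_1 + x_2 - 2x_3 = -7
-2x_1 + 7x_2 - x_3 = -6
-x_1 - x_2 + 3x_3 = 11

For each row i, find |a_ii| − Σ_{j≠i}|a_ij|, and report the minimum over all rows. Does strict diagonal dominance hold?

1

row 1: |7| − (1+2) = 4
row 2: |7| − (2+1) = 4
row 3: |3| − (1+1) = 1
minimum over rows = 1 → strictly diagonally dominant (convergence guaranteed)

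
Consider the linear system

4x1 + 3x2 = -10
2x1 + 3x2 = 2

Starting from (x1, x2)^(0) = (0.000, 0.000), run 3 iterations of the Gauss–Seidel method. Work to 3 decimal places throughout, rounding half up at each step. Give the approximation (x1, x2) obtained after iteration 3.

(-5.125, 4.083)

Iteration 1:
  x1 = (-10 - (3)·0.000) / (4) = -2.500
  x2 = (2 - (2)·-2.500) / (3) = 2.333
Iteration 2:
  x1 = (-10 - (3)·2.333) / (4) = -4.250
  x2 = (2 - (2)·-4.250) / (3) = 3.500
Iteration 3:
  x1 = (-10 - (3)·3.500) / (4) = -5.125
  x2 = (2 - (2)·-5.125) / (3) = 4.083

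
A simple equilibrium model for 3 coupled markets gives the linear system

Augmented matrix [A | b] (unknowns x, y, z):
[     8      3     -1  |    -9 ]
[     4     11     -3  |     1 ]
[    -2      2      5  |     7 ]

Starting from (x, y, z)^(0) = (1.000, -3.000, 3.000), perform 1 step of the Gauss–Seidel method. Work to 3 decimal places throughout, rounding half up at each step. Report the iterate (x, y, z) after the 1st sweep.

Iteration 1:
  x = (-9 - (3)·-3.000 - (-1)·3.000) / (8) = 0.375
  y = (1 - (4)·0.375 - (-3)·3.000) / (11) = 0.773
  z = (7 - (-2)·0.375 - (2)·0.773) / (5) = 1.241

(0.375, 0.773, 1.241)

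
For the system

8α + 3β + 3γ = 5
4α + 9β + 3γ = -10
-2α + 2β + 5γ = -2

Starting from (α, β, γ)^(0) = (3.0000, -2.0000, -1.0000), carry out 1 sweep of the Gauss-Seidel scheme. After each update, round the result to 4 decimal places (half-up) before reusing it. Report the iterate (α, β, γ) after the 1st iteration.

Iteration 1:
  α = (5 - (3)·-2.0000 - (3)·-1.0000) / (8) = 1.7500
  β = (-10 - (4)·1.7500 - (3)·-1.0000) / (9) = -1.5556
  γ = (-2 - (-2)·1.7500 - (2)·-1.5556) / (5) = 0.9222

(1.7500, -1.5556, 0.9222)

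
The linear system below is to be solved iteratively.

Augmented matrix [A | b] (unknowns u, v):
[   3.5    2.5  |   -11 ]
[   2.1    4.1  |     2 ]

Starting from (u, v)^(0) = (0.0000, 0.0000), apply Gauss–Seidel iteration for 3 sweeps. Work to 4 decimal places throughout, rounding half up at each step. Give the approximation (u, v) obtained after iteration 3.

(-5.1893, 3.1457)

Iteration 1:
  u = (-11 - (2.5)·0.0000) / (3.5) = -3.1429
  v = (2 - (2.1)·-3.1429) / (4.1) = 2.0976
Iteration 2:
  u = (-11 - (2.5)·2.0976) / (3.5) = -4.6411
  v = (2 - (2.1)·-4.6411) / (4.1) = 2.8650
Iteration 3:
  u = (-11 - (2.5)·2.8650) / (3.5) = -5.1893
  v = (2 - (2.1)·-5.1893) / (4.1) = 3.1457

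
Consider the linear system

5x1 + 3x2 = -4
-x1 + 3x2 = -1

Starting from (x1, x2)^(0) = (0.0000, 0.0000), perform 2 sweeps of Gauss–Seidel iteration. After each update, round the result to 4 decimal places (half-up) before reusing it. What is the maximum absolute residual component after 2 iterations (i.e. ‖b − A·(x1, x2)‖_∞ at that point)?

Iteration 1:
  x1 = (-4 - (3)·0.0000) / (5) = -0.8000
  x2 = (-1 - (-1)·-0.8000) / (3) = -0.6000
Iteration 2:
  x1 = (-4 - (3)·-0.6000) / (5) = -0.4400
  x2 = (-1 - (-1)·-0.4400) / (3) = -0.4800
Residual b − A·x = (-0.3600, 0.0000); ∞-norm = 0.3600

0.3600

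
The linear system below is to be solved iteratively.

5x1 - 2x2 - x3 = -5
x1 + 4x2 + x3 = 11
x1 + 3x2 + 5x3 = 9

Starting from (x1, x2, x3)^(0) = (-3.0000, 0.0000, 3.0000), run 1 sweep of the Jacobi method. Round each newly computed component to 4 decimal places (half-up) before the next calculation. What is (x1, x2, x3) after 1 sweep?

Iteration 1:
  x1 = (-5 - (-2)·0.0000 - (-1)·3.0000) / (5) = -0.4000
  x2 = (11 - (1)·-3.0000 - (1)·3.0000) / (4) = 2.7500
  x3 = (9 - (1)·-3.0000 - (3)·0.0000) / (5) = 2.4000

(-0.4000, 2.7500, 2.4000)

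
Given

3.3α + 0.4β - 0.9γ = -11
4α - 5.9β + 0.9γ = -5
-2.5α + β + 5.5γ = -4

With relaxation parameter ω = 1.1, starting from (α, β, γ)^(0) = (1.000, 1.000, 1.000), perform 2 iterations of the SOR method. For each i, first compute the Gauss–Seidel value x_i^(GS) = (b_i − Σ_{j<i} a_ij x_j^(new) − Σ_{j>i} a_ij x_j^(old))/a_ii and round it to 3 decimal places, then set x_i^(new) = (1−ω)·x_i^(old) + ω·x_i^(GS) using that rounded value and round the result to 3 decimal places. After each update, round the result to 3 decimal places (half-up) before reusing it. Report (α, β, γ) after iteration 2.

Iteration 1:
  α: GS value = (-11 - (0.4)·1.000 - (-0.9)·1.000) / (3.3) = -3.182;  α ← (1−ω)·1.000 + ω·-3.182 = -3.600
  β: GS value = (-5 - (4)·-3.600 - (0.9)·1.000) / (-5.9) = -1.441;  β ← (1−ω)·1.000 + ω·-1.441 = -1.685
  γ: GS value = (-4 - (-2.5)·-3.600 - (1)·-1.685) / (5.5) = -2.057;  γ ← (1−ω)·1.000 + ω·-2.057 = -2.363
Iteration 2:
  α: GS value = (-11 - (0.4)·-1.685 - (-0.9)·-2.363) / (3.3) = -3.774;  α ← (1−ω)·-3.600 + ω·-3.774 = -3.791
  β: GS value = (-5 - (4)·-3.791 - (0.9)·-2.363) / (-5.9) = -2.083;  β ← (1−ω)·-1.685 + ω·-2.083 = -2.123
  γ: GS value = (-4 - (-2.5)·-3.791 - (1)·-2.123) / (5.5) = -2.064;  γ ← (1−ω)·-2.363 + ω·-2.064 = -2.034

(-3.791, -2.123, -2.034)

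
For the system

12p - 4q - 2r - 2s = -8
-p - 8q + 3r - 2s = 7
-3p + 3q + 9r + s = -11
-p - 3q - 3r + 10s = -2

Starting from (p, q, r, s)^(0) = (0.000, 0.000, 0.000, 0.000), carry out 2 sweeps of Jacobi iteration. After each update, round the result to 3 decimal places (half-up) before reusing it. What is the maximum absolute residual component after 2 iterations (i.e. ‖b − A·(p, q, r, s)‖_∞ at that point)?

Iteration 1:
  p = (-8 - (-4)·0.000 - (-2)·0.000 - (-2)·0.000) / (12) = -0.667
  q = (7 - (-1)·0.000 - (3)·0.000 - (-2)·0.000) / (-8) = -0.875
  r = (-11 - (-3)·0.000 - (3)·0.000 - (1)·0.000) / (9) = -1.222
  s = (-2 - (-1)·0.000 - (-3)·0.000 - (-3)·0.000) / (10) = -0.200
Iteration 2:
  p = (-8 - (-4)·-0.875 - (-2)·-1.222 - (-2)·-0.200) / (12) = -1.195
  q = (7 - (-1)·-0.667 - (3)·-1.222 - (-2)·-0.200) / (-8) = -1.200
  r = (-11 - (-3)·-0.667 - (3)·-0.875 - (1)·-0.200) / (9) = -1.131
  s = (-2 - (-1)·-0.667 - (-3)·-0.875 - (-3)·-1.222) / (10) = -0.896
Residual b − A·x = (-2.514, -2.194, 0.090, -1.228); ∞-norm = 2.514

2.514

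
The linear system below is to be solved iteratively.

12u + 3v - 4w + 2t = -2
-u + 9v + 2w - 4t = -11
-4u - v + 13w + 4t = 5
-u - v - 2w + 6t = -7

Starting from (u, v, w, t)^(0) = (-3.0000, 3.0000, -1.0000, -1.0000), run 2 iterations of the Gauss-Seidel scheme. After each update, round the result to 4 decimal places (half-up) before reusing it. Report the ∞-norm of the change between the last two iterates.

1.6421

Iteration 1:
  u = (-2 - (3)·3.0000 - (-4)·-1.0000 - (2)·-1.0000) / (12) = -1.0833
  v = (-11 - (-1)·-1.0833 - (2)·-1.0000 - (-4)·-1.0000) / (9) = -1.5648
  w = (5 - (-4)·-1.0833 - (-1)·-1.5648 - (4)·-1.0000) / (13) = 0.2386
  t = (-7 - (-1)·-1.0833 - (-1)·-1.5648 - (-2)·0.2386) / (6) = -1.5285
Iteration 2:
  u = (-2 - (3)·-1.5648 - (-4)·0.2386 - (2)·-1.5285) / (12) = 0.5588
  v = (-11 - (-1)·0.5588 - (2)·0.2386 - (-4)·-1.5285) / (9) = -1.8925
  w = (5 - (-4)·0.5588 - (-1)·-1.8925 - (4)·-1.5285) / (13) = 0.8813
  t = (-7 - (-1)·0.5588 - (-1)·-1.8925 - (-2)·0.8813) / (6) = -1.0952
Change: (1.6421, -0.3277, 0.6427, 0.4333) → max |·| = 1.6421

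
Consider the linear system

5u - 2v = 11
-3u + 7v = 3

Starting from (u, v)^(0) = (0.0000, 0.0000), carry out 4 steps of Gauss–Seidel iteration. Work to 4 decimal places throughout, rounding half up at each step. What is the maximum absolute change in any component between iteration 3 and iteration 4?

0.0161

Iteration 1:
  u = (11 - (-2)·0.0000) / (5) = 2.2000
  v = (3 - (-3)·2.2000) / (7) = 1.3714
Iteration 2:
  u = (11 - (-2)·1.3714) / (5) = 2.7486
  v = (3 - (-3)·2.7486) / (7) = 1.6065
Iteration 3:
  u = (11 - (-2)·1.6065) / (5) = 2.8426
  v = (3 - (-3)·2.8426) / (7) = 1.6468
Iteration 4:
  u = (11 - (-2)·1.6468) / (5) = 2.8587
  v = (3 - (-3)·2.8587) / (7) = 1.6537
Change: (0.0161, 0.0069) → max |·| = 0.0161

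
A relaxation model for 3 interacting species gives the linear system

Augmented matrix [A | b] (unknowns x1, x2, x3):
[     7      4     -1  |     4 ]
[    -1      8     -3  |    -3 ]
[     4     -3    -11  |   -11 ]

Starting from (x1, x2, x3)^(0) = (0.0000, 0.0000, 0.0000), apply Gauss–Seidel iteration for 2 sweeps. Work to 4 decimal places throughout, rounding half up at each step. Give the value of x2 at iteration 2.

0.2251

Iteration 1:
  x1 = (4 - (4)·0.0000 - (-1)·0.0000) / (7) = 0.5714
  x2 = (-3 - (-1)·0.5714 - (-3)·0.0000) / (8) = -0.3036
  x3 = (-11 - (4)·0.5714 - (-3)·-0.3036) / (-11) = 1.2906
Iteration 2:
  x1 = (4 - (4)·-0.3036 - (-1)·1.2906) / (7) = 0.9293
  x2 = (-3 - (-1)·0.9293 - (-3)·1.2906) / (8) = 0.2251
  x3 = (-11 - (4)·0.9293 - (-3)·0.2251) / (-11) = 1.2765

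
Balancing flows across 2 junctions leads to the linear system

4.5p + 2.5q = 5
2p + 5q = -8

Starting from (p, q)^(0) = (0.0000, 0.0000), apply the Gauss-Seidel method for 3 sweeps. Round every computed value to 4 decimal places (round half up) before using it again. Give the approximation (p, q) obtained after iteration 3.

(2.4993, -2.5997)

Iteration 1:
  p = (5 - (2.5)·0.0000) / (4.5) = 1.1111
  q = (-8 - (2)·1.1111) / (5) = -2.0444
Iteration 2:
  p = (5 - (2.5)·-2.0444) / (4.5) = 2.2469
  q = (-8 - (2)·2.2469) / (5) = -2.4988
Iteration 3:
  p = (5 - (2.5)·-2.4988) / (4.5) = 2.4993
  q = (-8 - (2)·2.4993) / (5) = -2.5997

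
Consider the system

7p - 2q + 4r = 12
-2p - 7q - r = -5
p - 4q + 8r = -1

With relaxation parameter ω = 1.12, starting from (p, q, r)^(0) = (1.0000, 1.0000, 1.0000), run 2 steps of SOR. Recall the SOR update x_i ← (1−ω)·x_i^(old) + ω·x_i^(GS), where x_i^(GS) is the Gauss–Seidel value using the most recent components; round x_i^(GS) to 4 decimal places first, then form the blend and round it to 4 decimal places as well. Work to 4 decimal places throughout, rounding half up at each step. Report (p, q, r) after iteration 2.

Iteration 1:
  p: GS value = (12 - (-2)·1.0000 - (4)·1.0000) / (7) = 1.4286;  p ← (1−ω)·1.0000 + ω·1.4286 = 1.4800
  q: GS value = (-5 - (-2)·1.4800 - (-1)·1.0000) / (-7) = 0.1486;  q ← (1−ω)·1.0000 + ω·0.1486 = 0.0464
  r: GS value = (-1 - (1)·1.4800 - (-4)·0.0464) / (8) = -0.2868;  r ← (1−ω)·1.0000 + ω·-0.2868 = -0.4412
Iteration 2:
  p: GS value = (12 - (-2)·0.0464 - (4)·-0.4412) / (7) = 1.9797;  p ← (1−ω)·1.4800 + ω·1.9797 = 2.0397
  q: GS value = (-5 - (-2)·2.0397 - (-1)·-0.4412) / (-7) = 0.1945;  q ← (1−ω)·0.0464 + ω·0.1945 = 0.2123
  r: GS value = (-1 - (1)·2.0397 - (-4)·0.2123) / (8) = -0.2738;  r ← (1−ω)·-0.4412 + ω·-0.2738 = -0.2537

(2.0397, 0.2123, -0.2537)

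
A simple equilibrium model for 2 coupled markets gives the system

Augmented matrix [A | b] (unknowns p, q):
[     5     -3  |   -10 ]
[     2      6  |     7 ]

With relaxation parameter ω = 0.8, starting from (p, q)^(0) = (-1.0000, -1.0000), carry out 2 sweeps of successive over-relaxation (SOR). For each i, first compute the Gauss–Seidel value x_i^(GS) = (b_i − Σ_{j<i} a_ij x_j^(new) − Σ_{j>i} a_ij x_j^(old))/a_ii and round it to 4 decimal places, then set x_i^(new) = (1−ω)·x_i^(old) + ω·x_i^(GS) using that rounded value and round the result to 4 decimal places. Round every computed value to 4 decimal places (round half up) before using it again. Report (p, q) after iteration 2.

(-1.4122, 1.5782)

Iteration 1:
  p: GS value = (-10 - (-3)·-1.0000) / (5) = -2.6000;  p ← (1−ω)·-1.0000 + ω·-2.6000 = -2.2800
  q: GS value = (7 - (2)·-2.2800) / (6) = 1.9267;  q ← (1−ω)·-1.0000 + ω·1.9267 = 1.3414
Iteration 2:
  p: GS value = (-10 - (-3)·1.3414) / (5) = -1.1952;  p ← (1−ω)·-2.2800 + ω·-1.1952 = -1.4122
  q: GS value = (7 - (2)·-1.4122) / (6) = 1.6374;  q ← (1−ω)·1.3414 + ω·1.6374 = 1.5782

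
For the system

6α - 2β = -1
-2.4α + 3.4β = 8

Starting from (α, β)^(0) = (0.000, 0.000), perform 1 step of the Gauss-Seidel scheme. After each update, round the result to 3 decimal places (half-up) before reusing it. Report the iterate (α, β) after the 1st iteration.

(-0.167, 2.235)

Iteration 1:
  α = (-1 - (-2)·0.000) / (6) = -0.167
  β = (8 - (-2.4)·-0.167) / (3.4) = 2.235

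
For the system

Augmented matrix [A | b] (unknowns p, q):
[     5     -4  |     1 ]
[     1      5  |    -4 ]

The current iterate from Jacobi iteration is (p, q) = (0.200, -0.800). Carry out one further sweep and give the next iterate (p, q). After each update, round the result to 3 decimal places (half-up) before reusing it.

One sweep:
  p = (1 - (-4)·-0.800) / (5) = -0.440
  q = (-4 - (1)·0.200) / (5) = -0.840

(-0.440, -0.840)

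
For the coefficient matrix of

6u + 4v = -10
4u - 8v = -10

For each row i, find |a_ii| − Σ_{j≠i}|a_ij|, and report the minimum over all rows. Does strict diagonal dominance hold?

2

row 1: |6| − (4) = 2
row 2: |-8| − (4) = 4
minimum over rows = 2 → strictly diagonally dominant (convergence guaranteed)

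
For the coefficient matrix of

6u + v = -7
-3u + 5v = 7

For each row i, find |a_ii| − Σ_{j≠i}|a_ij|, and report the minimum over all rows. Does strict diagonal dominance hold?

row 1: |6| − (1) = 5
row 2: |5| − (3) = 2
minimum over rows = 2 → strictly diagonally dominant (convergence guaranteed)

2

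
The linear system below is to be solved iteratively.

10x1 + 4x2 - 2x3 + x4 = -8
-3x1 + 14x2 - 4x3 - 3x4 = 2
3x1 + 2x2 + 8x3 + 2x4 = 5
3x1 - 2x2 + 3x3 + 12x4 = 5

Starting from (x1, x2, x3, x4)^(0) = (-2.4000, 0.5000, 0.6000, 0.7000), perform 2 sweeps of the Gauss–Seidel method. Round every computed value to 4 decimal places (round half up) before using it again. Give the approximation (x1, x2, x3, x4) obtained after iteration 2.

Iteration 1:
  x1 = (-8 - (4)·0.5000 - (-2)·0.6000 - (1)·0.7000) / (10) = -0.9500
  x2 = (2 - (-3)·-0.9500 - (-4)·0.6000 - (-3)·0.7000) / (14) = 0.2607
  x3 = (5 - (3)·-0.9500 - (2)·0.2607 - (2)·0.7000) / (8) = 0.7411
  x4 = (5 - (3)·-0.9500 - (-2)·0.2607 - (3)·0.7411) / (12) = 0.5123
Iteration 2:
  x1 = (-8 - (4)·0.2607 - (-2)·0.7411 - (1)·0.5123) / (10) = -0.8073
  x2 = (2 - (-3)·-0.8073 - (-4)·0.7411 - (-3)·0.5123) / (14) = 0.2914
  x3 = (5 - (3)·-0.8073 - (2)·0.2914 - (2)·0.5123) / (8) = 0.7268
  x4 = (5 - (3)·-0.8073 - (-2)·0.2914 - (3)·0.7268) / (12) = 0.4854

(-0.8073, 0.2914, 0.7268, 0.4854)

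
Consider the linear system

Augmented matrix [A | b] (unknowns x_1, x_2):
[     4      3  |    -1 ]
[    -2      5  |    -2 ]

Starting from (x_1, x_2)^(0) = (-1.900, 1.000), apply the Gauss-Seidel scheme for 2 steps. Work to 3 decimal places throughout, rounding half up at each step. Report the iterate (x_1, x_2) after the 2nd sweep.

Iteration 1:
  x_1 = (-1 - (3)·1.000) / (4) = -1.000
  x_2 = (-2 - (-2)·-1.000) / (5) = -0.800
Iteration 2:
  x_1 = (-1 - (3)·-0.800) / (4) = 0.350
  x_2 = (-2 - (-2)·0.350) / (5) = -0.260

(0.350, -0.260)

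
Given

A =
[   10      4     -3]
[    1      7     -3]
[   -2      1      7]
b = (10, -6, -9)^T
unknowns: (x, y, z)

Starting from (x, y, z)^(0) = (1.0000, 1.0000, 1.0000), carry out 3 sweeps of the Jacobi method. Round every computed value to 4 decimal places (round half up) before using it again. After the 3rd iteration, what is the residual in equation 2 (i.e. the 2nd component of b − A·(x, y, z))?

Iteration 1:
  x = (10 - (4)·1.0000 - (-3)·1.0000) / (10) = 0.9000
  y = (-6 - (1)·1.0000 - (-3)·1.0000) / (7) = -0.5714
  z = (-9 - (-2)·1.0000 - (1)·1.0000) / (7) = -1.1429
Iteration 2:
  x = (10 - (4)·-0.5714 - (-3)·-1.1429) / (10) = 0.8857
  y = (-6 - (1)·0.9000 - (-3)·-1.1429) / (7) = -1.4755
  z = (-9 - (-2)·0.9000 - (1)·-0.5714) / (7) = -0.9469
Iteration 3:
  x = (10 - (4)·-1.4755 - (-3)·-0.9469) / (10) = 1.3061
  y = (-6 - (1)·0.8857 - (-3)·-0.9469) / (7) = -1.3895
  z = (-9 - (-2)·0.8857 - (1)·-1.4755) / (7) = -0.8219
Residual b − A·x = (0.0313, -0.0453, 0.7550)

-0.0453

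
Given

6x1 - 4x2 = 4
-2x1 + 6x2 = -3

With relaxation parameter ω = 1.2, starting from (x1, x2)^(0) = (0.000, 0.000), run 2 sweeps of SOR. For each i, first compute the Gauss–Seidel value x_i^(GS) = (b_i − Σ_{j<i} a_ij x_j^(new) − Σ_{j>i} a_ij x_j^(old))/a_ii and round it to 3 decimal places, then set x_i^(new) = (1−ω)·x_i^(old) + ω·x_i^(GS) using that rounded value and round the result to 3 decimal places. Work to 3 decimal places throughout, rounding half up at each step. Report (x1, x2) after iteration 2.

(0.416, -0.377)

Iteration 1:
  x1: GS value = (4 - (-4)·0.000) / (6) = 0.667;  x1 ← (1−ω)·0.000 + ω·0.667 = 0.800
  x2: GS value = (-3 - (-2)·0.800) / (6) = -0.233;  x2 ← (1−ω)·0.000 + ω·-0.233 = -0.280
Iteration 2:
  x1: GS value = (4 - (-4)·-0.280) / (6) = 0.480;  x1 ← (1−ω)·0.800 + ω·0.480 = 0.416
  x2: GS value = (-3 - (-2)·0.416) / (6) = -0.361;  x2 ← (1−ω)·-0.280 + ω·-0.361 = -0.377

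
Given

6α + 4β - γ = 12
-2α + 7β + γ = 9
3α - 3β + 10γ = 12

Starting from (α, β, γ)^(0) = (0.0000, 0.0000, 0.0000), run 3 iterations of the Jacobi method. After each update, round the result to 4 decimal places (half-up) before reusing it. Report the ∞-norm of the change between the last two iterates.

Iteration 1:
  α = (12 - (4)·0.0000 - (-1)·0.0000) / (6) = 2.0000
  β = (9 - (-2)·0.0000 - (1)·0.0000) / (7) = 1.2857
  γ = (12 - (3)·0.0000 - (-3)·0.0000) / (10) = 1.2000
Iteration 2:
  α = (12 - (4)·1.2857 - (-1)·1.2000) / (6) = 1.3429
  β = (9 - (-2)·2.0000 - (1)·1.2000) / (7) = 1.6857
  γ = (12 - (3)·2.0000 - (-3)·1.2857) / (10) = 0.9857
Iteration 3:
  α = (12 - (4)·1.6857 - (-1)·0.9857) / (6) = 1.0405
  β = (9 - (-2)·1.3429 - (1)·0.9857) / (7) = 1.5286
  γ = (12 - (3)·1.3429 - (-3)·1.6857) / (10) = 1.3028
Change: (-0.3024, -0.1571, 0.3171) → max |·| = 0.3171

0.3171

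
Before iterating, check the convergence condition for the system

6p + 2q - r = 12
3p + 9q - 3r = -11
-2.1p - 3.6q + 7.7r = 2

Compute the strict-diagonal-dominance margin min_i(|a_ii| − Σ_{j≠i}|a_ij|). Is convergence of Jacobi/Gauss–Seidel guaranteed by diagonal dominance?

row 1: |6| − (2+1) = 3
row 2: |9| − (3+3) = 3
row 3: |7.7| − (2.1+3.6) = 2
minimum over rows = 2 → strictly diagonally dominant (convergence guaranteed)

2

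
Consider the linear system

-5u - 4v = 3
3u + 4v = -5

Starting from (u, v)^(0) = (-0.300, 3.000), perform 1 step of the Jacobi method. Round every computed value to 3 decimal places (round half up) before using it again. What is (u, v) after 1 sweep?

Iteration 1:
  u = (3 - (-4)·3.000) / (-5) = -3.000
  v = (-5 - (3)·-0.300) / (4) = -1.025

(-3.000, -1.025)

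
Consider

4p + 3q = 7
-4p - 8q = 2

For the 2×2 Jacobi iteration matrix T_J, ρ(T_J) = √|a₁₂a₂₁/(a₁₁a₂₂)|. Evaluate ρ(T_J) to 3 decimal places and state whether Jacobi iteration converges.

0.612

a₁₂a₂₁/(a₁₁a₂₂) = (3)·(-4) / ((4)·(-8)) = 0.375000
ρ = √|0.375000| = √0.375000 = 0.612
ρ < 1, so Jacobi converges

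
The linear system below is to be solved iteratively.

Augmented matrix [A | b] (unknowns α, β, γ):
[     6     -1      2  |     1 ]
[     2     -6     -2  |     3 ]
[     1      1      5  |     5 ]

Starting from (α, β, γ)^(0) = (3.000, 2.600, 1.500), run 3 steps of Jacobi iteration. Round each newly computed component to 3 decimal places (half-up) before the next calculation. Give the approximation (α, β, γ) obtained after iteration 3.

Iteration 1:
  α = (1 - (-1)·2.600 - (2)·1.500) / (6) = 0.100
  β = (3 - (2)·3.000 - (-2)·1.500) / (-6) = 0.000
  γ = (5 - (1)·3.000 - (1)·2.600) / (5) = -0.120
Iteration 2:
  α = (1 - (-1)·0.000 - (2)·-0.120) / (6) = 0.207
  β = (3 - (2)·0.100 - (-2)·-0.120) / (-6) = -0.427
  γ = (5 - (1)·0.100 - (1)·0.000) / (5) = 0.980
Iteration 3:
  α = (1 - (-1)·-0.427 - (2)·0.980) / (6) = -0.231
  β = (3 - (2)·0.207 - (-2)·0.980) / (-6) = -0.758
  γ = (5 - (1)·0.207 - (1)·-0.427) / (5) = 1.044

(-0.231, -0.758, 1.044)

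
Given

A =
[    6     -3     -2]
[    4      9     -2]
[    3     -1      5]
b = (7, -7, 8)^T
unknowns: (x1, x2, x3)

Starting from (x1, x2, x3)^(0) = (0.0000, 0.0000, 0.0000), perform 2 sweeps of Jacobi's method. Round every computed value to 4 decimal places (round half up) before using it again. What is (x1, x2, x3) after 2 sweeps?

Iteration 1:
  x1 = (7 - (-3)·0.0000 - (-2)·0.0000) / (6) = 1.1667
  x2 = (-7 - (4)·0.0000 - (-2)·0.0000) / (9) = -0.7778
  x3 = (8 - (3)·0.0000 - (-1)·0.0000) / (5) = 1.6000
Iteration 2:
  x1 = (7 - (-3)·-0.7778 - (-2)·1.6000) / (6) = 1.3111
  x2 = (-7 - (4)·1.1667 - (-2)·1.6000) / (9) = -0.9408
  x3 = (8 - (3)·1.1667 - (-1)·-0.7778) / (5) = 0.7444

(1.3111, -0.9408, 0.7444)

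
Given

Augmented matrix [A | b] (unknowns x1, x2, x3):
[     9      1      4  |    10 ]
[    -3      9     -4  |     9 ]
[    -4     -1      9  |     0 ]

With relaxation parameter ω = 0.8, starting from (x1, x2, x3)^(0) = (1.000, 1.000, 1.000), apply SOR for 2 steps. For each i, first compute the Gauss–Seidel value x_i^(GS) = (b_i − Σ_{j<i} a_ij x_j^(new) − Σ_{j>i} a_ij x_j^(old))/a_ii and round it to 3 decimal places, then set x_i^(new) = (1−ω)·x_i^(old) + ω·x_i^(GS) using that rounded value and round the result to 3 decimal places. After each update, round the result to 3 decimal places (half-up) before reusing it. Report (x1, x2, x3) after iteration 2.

Iteration 1:
  x1: GS value = (10 - (1)·1.000 - (4)·1.000) / (9) = 0.556;  x1 ← (1−ω)·1.000 + ω·0.556 = 0.645
  x2: GS value = (9 - (-3)·0.645 - (-4)·1.000) / (9) = 1.659;  x2 ← (1−ω)·1.000 + ω·1.659 = 1.527
  x3: GS value = (0 - (-4)·0.645 - (-1)·1.527) / (9) = 0.456;  x3 ← (1−ω)·1.000 + ω·0.456 = 0.565
Iteration 2:
  x1: GS value = (10 - (1)·1.527 - (4)·0.565) / (9) = 0.690;  x1 ← (1−ω)·0.645 + ω·0.690 = 0.681
  x2: GS value = (9 - (-3)·0.681 - (-4)·0.565) / (9) = 1.478;  x2 ← (1−ω)·1.527 + ω·1.478 = 1.488
  x3: GS value = (0 - (-4)·0.681 - (-1)·1.488) / (9) = 0.468;  x3 ← (1−ω)·0.565 + ω·0.468 = 0.487

(0.681, 1.488, 0.487)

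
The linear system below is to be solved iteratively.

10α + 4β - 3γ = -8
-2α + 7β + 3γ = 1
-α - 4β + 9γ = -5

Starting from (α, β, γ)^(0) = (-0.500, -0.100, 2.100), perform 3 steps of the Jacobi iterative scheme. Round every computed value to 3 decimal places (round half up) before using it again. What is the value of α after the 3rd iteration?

Iteration 1:
  α = (-8 - (4)·-0.100 - (-3)·2.100) / (10) = -0.130
  β = (1 - (-2)·-0.500 - (3)·2.100) / (7) = -0.900
  γ = (-5 - (-1)·-0.500 - (-4)·-0.100) / (9) = -0.656
Iteration 2:
  α = (-8 - (4)·-0.900 - (-3)·-0.656) / (10) = -0.637
  β = (1 - (-2)·-0.130 - (3)·-0.656) / (7) = 0.387
  γ = (-5 - (-1)·-0.130 - (-4)·-0.900) / (9) = -0.970
Iteration 3:
  α = (-8 - (4)·0.387 - (-3)·-0.970) / (10) = -1.246
  β = (1 - (-2)·-0.637 - (3)·-0.970) / (7) = 0.377
  γ = (-5 - (-1)·-0.637 - (-4)·0.387) / (9) = -0.454

-1.246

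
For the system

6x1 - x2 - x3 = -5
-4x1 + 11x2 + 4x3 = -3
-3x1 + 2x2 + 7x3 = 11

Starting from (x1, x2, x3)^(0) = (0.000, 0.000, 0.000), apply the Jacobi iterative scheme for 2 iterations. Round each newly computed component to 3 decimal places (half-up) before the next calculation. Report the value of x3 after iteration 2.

1.292

Iteration 1:
  x1 = (-5 - (-1)·0.000 - (-1)·0.000) / (6) = -0.833
  x2 = (-3 - (-4)·0.000 - (4)·0.000) / (11) = -0.273
  x3 = (11 - (-3)·0.000 - (2)·0.000) / (7) = 1.571
Iteration 2:
  x1 = (-5 - (-1)·-0.273 - (-1)·1.571) / (6) = -0.617
  x2 = (-3 - (-4)·-0.833 - (4)·1.571) / (11) = -1.147
  x3 = (11 - (-3)·-0.833 - (2)·-0.273) / (7) = 1.292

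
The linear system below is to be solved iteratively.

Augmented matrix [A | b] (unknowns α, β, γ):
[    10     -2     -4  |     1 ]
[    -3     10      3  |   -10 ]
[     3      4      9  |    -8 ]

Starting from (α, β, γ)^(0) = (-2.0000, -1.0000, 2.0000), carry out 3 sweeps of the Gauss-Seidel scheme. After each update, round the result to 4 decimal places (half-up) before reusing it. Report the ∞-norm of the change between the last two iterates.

0.1535

Iteration 1:
  α = (1 - (-2)·-1.0000 - (-4)·2.0000) / (10) = 0.7000
  β = (-10 - (-3)·0.7000 - (3)·2.0000) / (10) = -1.3900
  γ = (-8 - (3)·0.7000 - (4)·-1.3900) / (9) = -0.5044
Iteration 2:
  α = (1 - (-2)·-1.3900 - (-4)·-0.5044) / (10) = -0.3798
  β = (-10 - (-3)·-0.3798 - (3)·-0.5044) / (10) = -0.9626
  γ = (-8 - (3)·-0.3798 - (4)·-0.9626) / (9) = -0.3345
Iteration 3:
  α = (1 - (-2)·-0.9626 - (-4)·-0.3345) / (10) = -0.2263
  β = (-10 - (-3)·-0.2263 - (3)·-0.3345) / (10) = -0.9675
  γ = (-8 - (3)·-0.2263 - (4)·-0.9675) / (9) = -0.3835
Change: (0.1535, -0.0049, -0.0490) → max |·| = 0.1535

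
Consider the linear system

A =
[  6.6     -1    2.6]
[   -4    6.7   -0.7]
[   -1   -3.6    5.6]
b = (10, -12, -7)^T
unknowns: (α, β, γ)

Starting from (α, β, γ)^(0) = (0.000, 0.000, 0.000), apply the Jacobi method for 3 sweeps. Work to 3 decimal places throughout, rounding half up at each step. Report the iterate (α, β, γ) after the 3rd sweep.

Iteration 1:
  α = (10 - (-1)·0.000 - (2.6)·0.000) / (6.6) = 1.515
  β = (-12 - (-4)·0.000 - (-0.7)·0.000) / (6.7) = -1.791
  γ = (-7 - (-1)·0.000 - (-3.6)·0.000) / (5.6) = -1.250
Iteration 2:
  α = (10 - (-1)·-1.791 - (2.6)·-1.250) / (6.6) = 1.736
  β = (-12 - (-4)·1.515 - (-0.7)·-1.250) / (6.7) = -1.017
  γ = (-7 - (-1)·1.515 - (-3.6)·-1.791) / (5.6) = -2.131
Iteration 3:
  α = (10 - (-1)·-1.017 - (2.6)·-2.131) / (6.6) = 2.201
  β = (-12 - (-4)·1.736 - (-0.7)·-2.131) / (6.7) = -0.977
  γ = (-7 - (-1)·1.736 - (-3.6)·-1.017) / (5.6) = -1.594

(2.201, -0.977, -1.594)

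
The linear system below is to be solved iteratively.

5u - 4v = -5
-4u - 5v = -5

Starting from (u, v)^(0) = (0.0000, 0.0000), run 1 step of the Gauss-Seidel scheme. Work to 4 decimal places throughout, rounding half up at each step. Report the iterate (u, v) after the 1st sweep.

Iteration 1:
  u = (-5 - (-4)·0.0000) / (5) = -1.0000
  v = (-5 - (-4)·-1.0000) / (-5) = 1.8000

(-1.0000, 1.8000)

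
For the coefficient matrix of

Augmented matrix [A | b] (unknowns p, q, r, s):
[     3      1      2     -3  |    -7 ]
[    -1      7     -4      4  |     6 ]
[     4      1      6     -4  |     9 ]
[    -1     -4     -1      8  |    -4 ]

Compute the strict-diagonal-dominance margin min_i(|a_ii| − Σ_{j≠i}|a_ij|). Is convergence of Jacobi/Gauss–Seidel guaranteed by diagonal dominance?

row 1: |3| − (1+2+3) = -3
row 2: |7| − (1+4+4) = -2
row 3: |6| − (4+1+4) = -3
row 4: |8| − (1+4+1) = 2
minimum over rows = -3 → not strictly diagonally dominant

-3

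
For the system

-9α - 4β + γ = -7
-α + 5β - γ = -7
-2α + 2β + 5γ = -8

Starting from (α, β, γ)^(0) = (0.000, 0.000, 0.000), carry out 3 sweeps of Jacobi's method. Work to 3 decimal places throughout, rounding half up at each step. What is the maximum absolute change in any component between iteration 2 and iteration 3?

0.263

Iteration 1:
  α = (-7 - (-4)·0.000 - (1)·0.000) / (-9) = 0.778
  β = (-7 - (-1)·0.000 - (-1)·0.000) / (5) = -1.400
  γ = (-8 - (-2)·0.000 - (2)·0.000) / (5) = -1.600
Iteration 2:
  α = (-7 - (-4)·-1.400 - (1)·-1.600) / (-9) = 1.222
  β = (-7 - (-1)·0.778 - (-1)·-1.600) / (5) = -1.564
  γ = (-8 - (-2)·0.778 - (2)·-1.400) / (5) = -0.729
Iteration 3:
  α = (-7 - (-4)·-1.564 - (1)·-0.729) / (-9) = 1.392
  β = (-7 - (-1)·1.222 - (-1)·-0.729) / (5) = -1.301
  γ = (-8 - (-2)·1.222 - (2)·-1.564) / (5) = -0.486
Change: (0.170, 0.263, 0.243) → max |·| = 0.263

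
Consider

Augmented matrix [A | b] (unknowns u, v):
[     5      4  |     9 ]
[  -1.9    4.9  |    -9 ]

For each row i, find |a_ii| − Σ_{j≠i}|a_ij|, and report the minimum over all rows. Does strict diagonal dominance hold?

row 1: |5| − (4) = 1
row 2: |4.9| − (1.9) = 3
minimum over rows = 1 → strictly diagonally dominant (convergence guaranteed)

1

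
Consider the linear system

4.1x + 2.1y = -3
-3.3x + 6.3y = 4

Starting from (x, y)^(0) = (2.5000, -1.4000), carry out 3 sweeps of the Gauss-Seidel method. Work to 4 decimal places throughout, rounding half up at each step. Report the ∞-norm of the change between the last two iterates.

0.2786

Iteration 1:
  x = (-3 - (2.1)·-1.4000) / (4.1) = -0.0146
  y = (4 - (-3.3)·-0.0146) / (6.3) = 0.6273
Iteration 2:
  x = (-3 - (2.1)·0.6273) / (4.1) = -1.0530
  y = (4 - (-3.3)·-1.0530) / (6.3) = 0.0833
Iteration 3:
  x = (-3 - (2.1)·0.0833) / (4.1) = -0.7744
  y = (4 - (-3.3)·-0.7744) / (6.3) = 0.2293
Change: (0.2786, 0.1460) → max |·| = 0.2786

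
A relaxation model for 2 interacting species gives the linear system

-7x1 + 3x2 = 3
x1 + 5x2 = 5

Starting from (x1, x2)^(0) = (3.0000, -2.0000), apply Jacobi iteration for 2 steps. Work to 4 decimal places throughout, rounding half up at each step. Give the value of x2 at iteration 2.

1.2571

Iteration 1:
  x1 = (3 - (3)·-2.0000) / (-7) = -1.2857
  x2 = (5 - (1)·3.0000) / (5) = 0.4000
Iteration 2:
  x1 = (3 - (3)·0.4000) / (-7) = -0.2571
  x2 = (5 - (1)·-1.2857) / (5) = 1.2571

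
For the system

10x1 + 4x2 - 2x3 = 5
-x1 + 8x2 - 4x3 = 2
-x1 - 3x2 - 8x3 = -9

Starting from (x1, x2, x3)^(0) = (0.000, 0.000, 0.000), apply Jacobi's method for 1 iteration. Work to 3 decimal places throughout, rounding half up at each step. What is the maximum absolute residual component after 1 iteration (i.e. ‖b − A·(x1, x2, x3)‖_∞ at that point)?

Iteration 1:
  x1 = (5 - (4)·0.000 - (-2)·0.000) / (10) = 0.500
  x2 = (2 - (-1)·0.000 - (-4)·0.000) / (8) = 0.250
  x3 = (-9 - (-1)·0.000 - (-3)·0.000) / (-8) = 1.125
Residual b − A·x = (1.250, 5.000, 1.250); ∞-norm = 5.000

5.000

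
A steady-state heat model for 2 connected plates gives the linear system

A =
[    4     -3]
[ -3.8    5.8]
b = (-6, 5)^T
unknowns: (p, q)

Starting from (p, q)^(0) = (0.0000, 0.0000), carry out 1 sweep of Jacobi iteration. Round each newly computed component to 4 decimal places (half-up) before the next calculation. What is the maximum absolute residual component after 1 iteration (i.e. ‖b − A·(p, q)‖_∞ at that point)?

Iteration 1:
  p = (-6 - (-3)·0.0000) / (4) = -1.5000
  q = (5 - (-3.8)·0.0000) / (5.8) = 0.8621
Residual b − A·x = (2.5863, -5.7002); ∞-norm = 5.7002

5.7002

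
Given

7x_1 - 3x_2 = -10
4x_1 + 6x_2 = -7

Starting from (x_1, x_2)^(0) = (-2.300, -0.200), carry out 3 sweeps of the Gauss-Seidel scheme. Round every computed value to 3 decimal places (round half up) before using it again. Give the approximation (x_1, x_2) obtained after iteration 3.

Iteration 1:
  x_1 = (-10 - (-3)·-0.200) / (7) = -1.514
  x_2 = (-7 - (4)·-1.514) / (6) = -0.157
Iteration 2:
  x_1 = (-10 - (-3)·-0.157) / (7) = -1.496
  x_2 = (-7 - (4)·-1.496) / (6) = -0.169
Iteration 3:
  x_1 = (-10 - (-3)·-0.169) / (7) = -1.501
  x_2 = (-7 - (4)·-1.501) / (6) = -0.166

(-1.501, -0.166)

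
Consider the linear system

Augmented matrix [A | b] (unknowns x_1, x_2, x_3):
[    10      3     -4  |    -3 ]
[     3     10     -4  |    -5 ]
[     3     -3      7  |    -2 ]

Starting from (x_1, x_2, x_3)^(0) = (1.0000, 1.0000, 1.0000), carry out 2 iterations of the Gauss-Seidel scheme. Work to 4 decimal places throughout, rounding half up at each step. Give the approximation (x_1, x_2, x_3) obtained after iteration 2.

Iteration 1:
  x_1 = (-3 - (3)·1.0000 - (-4)·1.0000) / (10) = -0.2000
  x_2 = (-5 - (3)·-0.2000 - (-4)·1.0000) / (10) = -0.0400
  x_3 = (-2 - (3)·-0.2000 - (-3)·-0.0400) / (7) = -0.2171
Iteration 2:
  x_1 = (-3 - (3)·-0.0400 - (-4)·-0.2171) / (10) = -0.3748
  x_2 = (-5 - (3)·-0.3748 - (-4)·-0.2171) / (10) = -0.4744
  x_3 = (-2 - (3)·-0.3748 - (-3)·-0.4744) / (7) = -0.3284

(-0.3748, -0.4744, -0.3284)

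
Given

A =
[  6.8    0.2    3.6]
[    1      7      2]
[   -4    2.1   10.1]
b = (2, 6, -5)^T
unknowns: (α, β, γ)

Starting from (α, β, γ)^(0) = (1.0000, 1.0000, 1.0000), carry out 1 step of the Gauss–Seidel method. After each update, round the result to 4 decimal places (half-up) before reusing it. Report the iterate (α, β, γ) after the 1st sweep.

(-0.2647, 0.6092, -0.7265)

Iteration 1:
  α = (2 - (0.2)·1.0000 - (3.6)·1.0000) / (6.8) = -0.2647
  β = (6 - (1)·-0.2647 - (2)·1.0000) / (7) = 0.6092
  γ = (-5 - (-4)·-0.2647 - (2.1)·0.6092) / (10.1) = -0.7265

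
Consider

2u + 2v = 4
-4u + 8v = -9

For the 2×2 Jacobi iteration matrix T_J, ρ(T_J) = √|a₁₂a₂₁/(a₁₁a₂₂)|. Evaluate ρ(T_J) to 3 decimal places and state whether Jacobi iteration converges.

0.707

a₁₂a₂₁/(a₁₁a₂₂) = (2)·(-4) / ((2)·(8)) = -0.500000
ρ = √|-0.500000| = √0.500000 = 0.707
ρ < 1, so Jacobi converges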